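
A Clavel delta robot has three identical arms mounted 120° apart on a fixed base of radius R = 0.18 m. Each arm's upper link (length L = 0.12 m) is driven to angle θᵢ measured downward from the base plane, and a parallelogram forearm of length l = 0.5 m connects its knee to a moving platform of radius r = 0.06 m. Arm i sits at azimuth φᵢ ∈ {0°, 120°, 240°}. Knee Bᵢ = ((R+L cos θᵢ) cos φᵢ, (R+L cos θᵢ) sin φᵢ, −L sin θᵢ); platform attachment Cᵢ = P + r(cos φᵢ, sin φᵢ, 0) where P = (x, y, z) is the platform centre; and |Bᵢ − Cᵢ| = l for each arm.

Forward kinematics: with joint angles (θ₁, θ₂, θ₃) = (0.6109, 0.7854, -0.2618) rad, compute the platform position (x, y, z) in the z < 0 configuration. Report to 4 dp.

S1 = (0.2183·cos0.0°, 0.2183·sin0.0°, -0.0688) = (0.2183, 0.0000, -0.0688)
φ2=120.0°: virtual centre (-0.1024, 0.1774, -0.0849), radius l
φ3=240.0°: virtual centre (-0.1180, -0.2043, 0.0311), radius l
eliminate P² terms by subtracting sphere 1 from 2 and 3
plane₁₂: -0.6414x+0.3548y+-0.0320z = -0.0032
det = 0.5007;  x = -0.0004+0.1154z,  y = -0.0097+0.2990z
sphere 1 gives Az²+Bz+C=0 with A=1.1027, B=0.0814, C=-0.1974;  B²−4AC=0.8771;  roots -0.4616, 0.3878;  negative root z = -0.4616
x = -0.0536, y = -0.1477

(-0.0536, -0.1477, -0.4616)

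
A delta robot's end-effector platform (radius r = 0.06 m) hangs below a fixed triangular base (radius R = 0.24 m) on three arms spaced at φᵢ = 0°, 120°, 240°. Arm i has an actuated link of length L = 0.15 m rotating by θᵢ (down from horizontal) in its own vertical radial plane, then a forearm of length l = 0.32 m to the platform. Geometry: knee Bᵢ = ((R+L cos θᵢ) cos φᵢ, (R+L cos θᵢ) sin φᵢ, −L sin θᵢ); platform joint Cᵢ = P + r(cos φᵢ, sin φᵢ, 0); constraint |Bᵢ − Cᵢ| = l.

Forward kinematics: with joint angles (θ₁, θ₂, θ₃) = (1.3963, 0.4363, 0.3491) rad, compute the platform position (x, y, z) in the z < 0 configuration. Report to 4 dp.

S1 = (0.2060·cos0.0°, 0.2060·sin0.0°, -0.1477) = (0.2060, 0.0000, -0.1477)
arm 2 at φ=120.0°: (R−r)+L cos θ2 = 0.3159;  S2 = (-0.1580, 0.2736, -0.0634)
S3 = (0.3210·cos240.0°, 0.3210·sin240.0°, -0.0513) = (-0.1605, -0.2780, -0.0513)
subtract pairs → two planes through P
plane₁₂: -0.7280x+0.5472y+0.1687z = 0.0396
det = 0.8059;  x = -0.0554+0.2473z,  y = -0.0014+0.0208z
sphere 1 gives Az²+Bz+C=0 with A=1.0616, B=0.1661, C=-0.0122;  B²−4AC=0.0795;  roots -0.2110, 0.0546;  negative root z = -0.2110
x = -0.1076, y = -0.0058

(-0.1076, -0.0058, -0.2110)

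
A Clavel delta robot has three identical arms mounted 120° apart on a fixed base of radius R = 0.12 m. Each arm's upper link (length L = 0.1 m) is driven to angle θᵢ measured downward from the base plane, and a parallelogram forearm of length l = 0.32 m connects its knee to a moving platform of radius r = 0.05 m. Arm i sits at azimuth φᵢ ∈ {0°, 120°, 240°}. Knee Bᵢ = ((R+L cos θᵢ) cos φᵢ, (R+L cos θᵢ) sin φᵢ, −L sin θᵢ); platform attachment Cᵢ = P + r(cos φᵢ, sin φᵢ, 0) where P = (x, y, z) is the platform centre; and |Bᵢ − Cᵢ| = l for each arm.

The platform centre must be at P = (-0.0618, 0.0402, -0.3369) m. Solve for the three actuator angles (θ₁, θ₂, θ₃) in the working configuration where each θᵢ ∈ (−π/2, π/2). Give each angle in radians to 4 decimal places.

rotate P by −φ1: (-0.0618, 0.0402, -0.3369)
  e−x'=0.1318;  (l²−L²−(e−x')²−y'²−z²)/2L = -0.2004
  √(A²+B²)=0.3618;  θ1 = -1.1979+2.1580 ≈ 0.9602
arm 2 (φ=120.0°): x'=0.0657, y'=0.0334
  A=0.0043, B=-0.3369, C=(l²−L²−A²−y'²−z²)/(2L)=-0.1112
  √(A²+B²)=0.3369;  θ2 = -1.5581+1.9071 ≈ 0.3490
rotate P by −φ3: (-0.0039, -0.0736, -0.3369)
  A=0.0739, B=-0.3369, C=(l²−L²−A²−y'²−z²)/(2L)=-0.1599
  θ3 = atan2(B,A) + arccos(C/0.3449) = 0.6981

θ₁ = 0.9602, θ₂ = 0.3490, θ₃ = 0.6981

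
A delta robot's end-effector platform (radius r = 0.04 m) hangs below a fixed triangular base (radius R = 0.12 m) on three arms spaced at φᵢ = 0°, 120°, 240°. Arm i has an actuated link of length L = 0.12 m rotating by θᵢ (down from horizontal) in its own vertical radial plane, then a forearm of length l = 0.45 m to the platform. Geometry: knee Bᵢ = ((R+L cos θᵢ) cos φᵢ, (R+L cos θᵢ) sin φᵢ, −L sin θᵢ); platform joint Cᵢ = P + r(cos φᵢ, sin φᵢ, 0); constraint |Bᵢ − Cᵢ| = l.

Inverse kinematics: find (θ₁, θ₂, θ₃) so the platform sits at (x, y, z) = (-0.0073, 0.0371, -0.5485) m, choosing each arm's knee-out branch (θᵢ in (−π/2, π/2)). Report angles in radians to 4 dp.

θ₁ = 1.3093, θ₂ = 1.1350, θ₃ = 1.3967

rotate P by −φ1: (-0.0073, 0.0371, -0.5485)
  A cos θ + B sin θ = C:  0.0873·cos θ + -0.5485·sin θ = -0.5073
  √(A²+B²)=0.5554;  θ1 = -1.4130+2.7223 ≈ 1.3093
φ2=120.0° → target in arm frame (0.0358, -0.0122)
  A=0.0442, B=-0.5485, C=(l²−L²−A²−y'²−z²)/(2L)=-0.4786
  √(A²+B²)=0.5503;  θ2 = -1.4903+2.6254 ≈ 1.1350
arm 3 (φ=240.0°): x'=-0.0285, y'=-0.0249
  A=0.1085, B=-0.5485, C=(l²−L²−A²−y'²−z²)/(2L)=-0.5214
  √(A²+B²)=0.5591;  θ3 = -1.3755+2.7722 ≈ 1.3967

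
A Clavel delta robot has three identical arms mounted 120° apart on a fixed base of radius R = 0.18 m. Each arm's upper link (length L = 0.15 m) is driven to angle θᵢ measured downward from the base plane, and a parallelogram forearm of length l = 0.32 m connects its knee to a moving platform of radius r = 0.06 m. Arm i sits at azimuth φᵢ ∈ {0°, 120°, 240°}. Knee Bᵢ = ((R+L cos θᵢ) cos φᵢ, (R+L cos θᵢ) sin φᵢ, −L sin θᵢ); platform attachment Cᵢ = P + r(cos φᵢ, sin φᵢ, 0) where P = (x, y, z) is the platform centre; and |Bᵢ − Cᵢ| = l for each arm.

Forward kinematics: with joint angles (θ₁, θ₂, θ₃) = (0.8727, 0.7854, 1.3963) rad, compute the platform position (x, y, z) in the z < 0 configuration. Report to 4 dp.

arm 1 at φ=0.0°: e+L cos θ1 = 0.2164;  centre 1 = (0.2164, 0.0000, -0.1149)
φ2=120.0°: virtual centre (-0.1130, 0.1958, -0.1061), radius l
φ3=240.0°: virtual centre (-0.0730, -0.1265, -0.1477), radius l
eliminate P² terms by subtracting sphere 1 from 2 and 3
[-0.6589 0.3916 0.0177]·P = 0.0023;  [-0.5789 -0.2530 -0.0656]·P = -0.0169
det = 0.3933;  x = 0.0153+-0.0540z,  y = 0.0317+-0.1360z
sphere 1 gives Az²+Bz+C=0 with A=1.0214, B=0.2429, C=-0.0478;  B²−4AC=0.2541;  roots -0.3657, 0.1279;  negative root z = -0.3657
x = 0.0351, y = 0.0814

(0.0351, 0.0814, -0.3657)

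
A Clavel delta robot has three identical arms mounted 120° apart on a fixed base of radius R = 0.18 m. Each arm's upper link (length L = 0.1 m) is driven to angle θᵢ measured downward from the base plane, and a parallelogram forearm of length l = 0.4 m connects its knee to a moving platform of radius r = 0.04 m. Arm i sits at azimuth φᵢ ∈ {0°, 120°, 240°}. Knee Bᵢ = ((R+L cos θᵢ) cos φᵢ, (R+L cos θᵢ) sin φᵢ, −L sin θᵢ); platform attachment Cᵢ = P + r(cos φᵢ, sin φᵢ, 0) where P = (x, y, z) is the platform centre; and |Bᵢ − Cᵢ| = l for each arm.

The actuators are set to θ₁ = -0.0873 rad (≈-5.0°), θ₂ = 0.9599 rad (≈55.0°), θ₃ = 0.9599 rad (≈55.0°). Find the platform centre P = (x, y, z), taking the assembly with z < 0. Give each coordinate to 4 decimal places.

O1 = (0.2396·cos0.0°, 0.2396·sin0.0°, 0.0087) = (0.2396, 0.0000, 0.0087)
O2 = (0.1974·cos120.0°, 0.1974·sin120.0°, -0.0819) = (-0.0987, 0.1709, -0.0819)
φ3=240.0°: virtual centre (-0.0987, -0.1709, -0.0819), radius l
eliminate P² terms by subtracting sphere 1 from 2 and 3
plane₁₂: -0.6766x+0.3418y+-0.1813z = -0.0118
Cramer: x(z) = 0.0175-0.2679z;  y(z) = 0.0000+0.0000z
quadratic in z: (1.0718)z²+(0.1016)z+(-0.1106)=0, √Δ=0.6960 → z ∈ {-0.3721, 0.2773}; z = -0.3721 (taking z<0)
x = 0.1172, y = 0.0000

(0.1172, 0.0000, -0.3721)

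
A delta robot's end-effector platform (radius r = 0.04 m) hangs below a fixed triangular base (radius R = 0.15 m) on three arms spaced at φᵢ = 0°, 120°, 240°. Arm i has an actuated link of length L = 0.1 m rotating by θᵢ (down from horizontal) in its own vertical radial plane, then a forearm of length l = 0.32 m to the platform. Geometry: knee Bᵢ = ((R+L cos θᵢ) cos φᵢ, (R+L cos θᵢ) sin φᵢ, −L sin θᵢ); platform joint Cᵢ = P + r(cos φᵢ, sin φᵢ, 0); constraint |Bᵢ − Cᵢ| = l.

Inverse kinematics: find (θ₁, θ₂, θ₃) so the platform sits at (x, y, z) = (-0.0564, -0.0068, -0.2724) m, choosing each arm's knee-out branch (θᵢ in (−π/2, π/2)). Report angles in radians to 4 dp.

φ1=0.0° → target in arm frame (-0.0564, -0.0068)
  e−x'=0.1664;  (l²−L²−(e−x')²−y'²−z²)/2L = -0.0477
  θ1 = atan2(B,A) + arccos(C/0.3192) = 0.6983
φ2=120.0° → target in arm frame (0.0223, 0.0522)
  e−x'=0.0877;  (l²−L²−(e−x')²−y'²−z²)/2L = 0.0389
  γ=atan2(-0.2724,0.0877)=-1.2594;  ψ=arccos(0.1359)=1.4344;  θ2=γ+ψ≈0.1751
arm 3 (φ=240.0°): x'=0.0341, y'=-0.0454
  A=0.0759, B=-0.2724, C=(l²−L²−A²−y'²−z²)/(2L)=0.0519
  √(A²+B²)=0.2828;  θ3 = -1.2990+1.3864 ≈ 0.0874

θ₁ = 0.6983, θ₂ = 0.1751, θ₃ = 0.0874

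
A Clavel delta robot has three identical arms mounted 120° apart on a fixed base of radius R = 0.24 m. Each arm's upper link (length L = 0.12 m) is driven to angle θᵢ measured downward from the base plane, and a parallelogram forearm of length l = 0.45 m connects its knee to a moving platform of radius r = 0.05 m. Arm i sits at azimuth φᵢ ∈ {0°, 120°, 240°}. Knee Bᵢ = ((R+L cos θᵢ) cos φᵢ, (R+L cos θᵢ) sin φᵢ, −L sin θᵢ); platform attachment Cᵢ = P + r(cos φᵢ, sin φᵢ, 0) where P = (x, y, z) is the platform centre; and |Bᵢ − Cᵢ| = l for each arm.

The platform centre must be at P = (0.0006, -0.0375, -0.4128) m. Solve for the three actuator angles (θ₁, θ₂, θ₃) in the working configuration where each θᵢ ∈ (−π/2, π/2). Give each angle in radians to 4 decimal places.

θ₁ = 0.6108, θ₂ = 0.7856, θ₃ = 0.4367

arm 1 (φ=0.0°): x'=0.0006, y'=-0.0375
  A=0.1894, B=-0.4128, C=(l²−L²−A²−y'²−z²)/(2L)=-0.0816
  γ=atan2(-0.4128,0.1894)=-1.1406;  ψ=arccos(-0.1797)=1.7514;  θ1=γ+ψ≈0.6108
arm 2 (φ=120.0°): x'=-0.0328, y'=0.0182
  A cos θ + B sin θ = C:  0.2228·cos θ + -0.4128·sin θ = -0.1344
  θ2 = atan2(B,A) + arccos(C/0.4691) = 0.7856
φ3=240.0° → target in arm frame (0.0322, 0.0193)
  A cos θ + B sin θ = C:  0.1578·cos θ + -0.4128·sin θ = -0.0316
  γ=atan2(-0.4128,0.1578)=-1.2056;  ψ=arccos(-0.0715)=1.6424;  θ3=γ+ψ≈0.4367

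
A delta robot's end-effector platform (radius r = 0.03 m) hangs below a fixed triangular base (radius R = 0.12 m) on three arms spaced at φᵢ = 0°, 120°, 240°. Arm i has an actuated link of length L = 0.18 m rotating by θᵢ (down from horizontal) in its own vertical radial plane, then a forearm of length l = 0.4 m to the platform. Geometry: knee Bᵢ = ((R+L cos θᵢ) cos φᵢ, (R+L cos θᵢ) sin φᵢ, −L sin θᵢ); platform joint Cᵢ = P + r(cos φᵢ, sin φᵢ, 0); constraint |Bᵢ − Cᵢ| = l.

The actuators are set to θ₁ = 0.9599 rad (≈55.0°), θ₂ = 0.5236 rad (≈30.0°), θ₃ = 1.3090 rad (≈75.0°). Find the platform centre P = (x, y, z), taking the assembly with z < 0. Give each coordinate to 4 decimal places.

(-0.0002, 0.1474, -0.4650)

φ1=0.0°: virtual centre (0.1932, 0.0000, -0.1474), radius l
centre 2 = (0.2459·cos120.0°, 0.2459·sin120.0°, -0.0900) = (-0.1229, 0.2129, -0.0900)
centre 3 = (0.1366·cos240.0°, 0.1366·sin240.0°, -0.1739) = (-0.0683, -0.1183, -0.1739)
|centre ₂|²−|centre ₁|² = 0.0095;  |centre ₃|²−|centre ₁|² = -0.0102
plane₁₂: -0.6324x+0.4259y+0.1149z = 0.0095
det = 0.3724;  x = 0.0056+0.0126z,  y = 0.0306+-0.2511z
sphere 1 gives Az²+Bz+C=0 with A=1.0632, B=0.2748, C=-0.1021;  B²−4AC=0.5098;  roots -0.4650, 0.2066;  negative root z = -0.4650
x = -0.0002, y = 0.1474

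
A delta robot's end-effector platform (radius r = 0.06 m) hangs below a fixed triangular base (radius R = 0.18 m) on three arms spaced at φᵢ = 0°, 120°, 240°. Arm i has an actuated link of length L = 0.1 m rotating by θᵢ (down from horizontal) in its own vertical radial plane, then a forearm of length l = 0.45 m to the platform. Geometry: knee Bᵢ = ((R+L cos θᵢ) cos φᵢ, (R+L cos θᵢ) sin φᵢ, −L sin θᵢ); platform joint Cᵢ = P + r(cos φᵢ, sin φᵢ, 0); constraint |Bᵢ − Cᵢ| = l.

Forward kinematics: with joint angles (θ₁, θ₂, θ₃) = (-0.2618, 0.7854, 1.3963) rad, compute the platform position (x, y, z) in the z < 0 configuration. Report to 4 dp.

(0.1810, 0.0801, -0.4155)

centre 1 = (0.2166·cos0.0°, 0.2166·sin0.0°, 0.0259) = (0.2166, 0.0000, 0.0259)
centre 2 = (0.1907·cos120.0°, 0.1907·sin120.0°, -0.0707) = (-0.0954, 0.1652, -0.0707)
arm 3 at φ=240.0°: ρ3 = 0.1374;  centre 3 = (-0.0687, -0.1190, -0.0985)
eliminate P² terms by subtracting sphere 1 from 2 and 3
linear system: -0.6239x+0.3303y = -0.0062−-0.1932z; -0.5705x+-0.2379y = -0.0190−-0.2487z
Cramer: x(z) = 0.0230-0.3803z;  y(z) = 0.0247-0.1334z
into |P−centre ₁|² = l²: 1.1624z² + 0.0889z + -0.1638 = 0;  Δ = 0.7693;  z = -0.4155 or 0.3390 → z<0 root = -0.4155
x = 0.1810, y = 0.0801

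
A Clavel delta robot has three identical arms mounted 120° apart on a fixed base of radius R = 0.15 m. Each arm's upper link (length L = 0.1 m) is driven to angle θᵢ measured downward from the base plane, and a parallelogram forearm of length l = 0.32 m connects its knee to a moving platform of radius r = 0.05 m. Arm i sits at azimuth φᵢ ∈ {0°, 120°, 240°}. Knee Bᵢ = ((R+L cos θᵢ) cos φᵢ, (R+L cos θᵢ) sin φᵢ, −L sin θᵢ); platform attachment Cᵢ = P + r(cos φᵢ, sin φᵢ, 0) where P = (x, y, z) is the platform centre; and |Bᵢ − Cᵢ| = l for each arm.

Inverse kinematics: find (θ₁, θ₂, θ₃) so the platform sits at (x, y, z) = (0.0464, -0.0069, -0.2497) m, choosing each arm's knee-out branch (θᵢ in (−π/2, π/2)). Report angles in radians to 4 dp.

rotate P by −φ1: (0.0464, -0.0069, -0.2497)
  A cos θ + B sin θ = C:  0.0536·cos θ + -0.2497·sin θ = 0.1356
  θ1 = atan2(B,A) + arccos(C/0.2554) = -0.3485
rotate P by −φ2: (-0.0292, -0.0367, -0.2497)
  A cos θ + B sin θ = C:  0.1292·cos θ + -0.2497·sin θ = 0.0601
  γ=atan2(-0.2497,0.1292)=-1.0934;  ψ=arccos(0.2137)=1.3555;  θ2=γ+ψ≈0.2621
φ3=240.0° → target in arm frame (-0.0172, 0.0436)
  A cos θ + B sin θ = C:  0.1172·cos θ + -0.2497·sin θ = 0.0720
  θ3 = atan2(B,A) + arccos(C/0.2758) = 0.1748

θ₁ = -0.3485, θ₂ = 0.2621, θ₃ = 0.1748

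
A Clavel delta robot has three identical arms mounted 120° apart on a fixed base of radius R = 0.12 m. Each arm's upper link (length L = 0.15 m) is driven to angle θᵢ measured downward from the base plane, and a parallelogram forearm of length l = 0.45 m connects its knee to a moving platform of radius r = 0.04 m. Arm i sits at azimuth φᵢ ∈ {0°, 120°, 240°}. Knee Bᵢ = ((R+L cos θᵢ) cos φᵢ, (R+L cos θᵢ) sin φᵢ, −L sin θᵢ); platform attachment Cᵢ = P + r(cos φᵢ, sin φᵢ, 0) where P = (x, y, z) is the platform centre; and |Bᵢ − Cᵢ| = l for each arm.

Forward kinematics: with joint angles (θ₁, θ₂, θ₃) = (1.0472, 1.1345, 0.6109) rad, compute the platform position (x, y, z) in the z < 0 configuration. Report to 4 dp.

(-0.0365, -0.0996, -0.5248)

arm 1 at φ=0.0°: (R−r)+L cos θ1 = 0.1550;  centre 1 = (0.1550, 0.0000, -0.1299)
centre 2 = (0.1434·cos120.0°, 0.1434·sin120.0°, -0.1359) = (-0.0717, 0.1242, -0.1359)
centre 3 = (0.2029·cos240.0°, 0.2029·sin240.0°, -0.0860) = (-0.1014, -0.1757, -0.0860)
|centre ₂|²−|centre ₁|² = -0.0019;  |centre ₃|²−|centre ₁|² = 0.0077
plane₁₂: -0.4534x+0.2484y+-0.0121z = -0.0019
Cramer: x(z) = -0.0044+0.0612z;  y(z) = -0.0154+0.1604z
into |P−centre ₁|² = l²: 1.0295z² + 0.2354z + -0.1600 = 0;  Δ = 0.7142;  z = -0.5248 or 0.2962 → z<0 root = -0.5248
x = -0.0365, y = -0.0996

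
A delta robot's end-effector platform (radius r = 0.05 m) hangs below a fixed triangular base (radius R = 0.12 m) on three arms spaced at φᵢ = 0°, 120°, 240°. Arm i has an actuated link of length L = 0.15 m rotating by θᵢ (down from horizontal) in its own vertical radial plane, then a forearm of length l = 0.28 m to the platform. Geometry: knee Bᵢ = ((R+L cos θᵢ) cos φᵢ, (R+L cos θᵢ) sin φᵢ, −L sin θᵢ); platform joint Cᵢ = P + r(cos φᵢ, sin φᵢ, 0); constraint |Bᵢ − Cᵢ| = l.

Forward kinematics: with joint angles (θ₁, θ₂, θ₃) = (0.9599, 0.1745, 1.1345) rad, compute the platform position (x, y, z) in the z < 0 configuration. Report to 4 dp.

(-0.0373, 0.1181, -0.2874)

φ1=0.0°: virtual centre (0.1560, 0.0000, -0.1229), radius l
O2 = (0.2177·cos120.0°, 0.2177·sin120.0°, -0.0260) = (-0.1089, 0.1886, -0.0260)
arm 3 at φ=240.0°: e+L cos θ3 = 0.1334;  O3 = (-0.0667, -0.1155, -0.1359)
eliminate P² terms by subtracting sphere 1 from 2 and 3
[-0.5298 0.3771 0.1937]·P = 0.0086;  [-0.4455 -0.2310 -0.0262]·P = -0.0032
det = 0.2904;  x = -0.0028+0.1201z,  y = 0.0190+-0.3448z
quadratic in z: (1.1333)z²+(0.1945)z+(-0.0377)=0, √Δ=0.4570 → z ∈ {-0.2874, 0.1158}; z = -0.2874 (taking z<0)
x = -0.0373, y = 0.1181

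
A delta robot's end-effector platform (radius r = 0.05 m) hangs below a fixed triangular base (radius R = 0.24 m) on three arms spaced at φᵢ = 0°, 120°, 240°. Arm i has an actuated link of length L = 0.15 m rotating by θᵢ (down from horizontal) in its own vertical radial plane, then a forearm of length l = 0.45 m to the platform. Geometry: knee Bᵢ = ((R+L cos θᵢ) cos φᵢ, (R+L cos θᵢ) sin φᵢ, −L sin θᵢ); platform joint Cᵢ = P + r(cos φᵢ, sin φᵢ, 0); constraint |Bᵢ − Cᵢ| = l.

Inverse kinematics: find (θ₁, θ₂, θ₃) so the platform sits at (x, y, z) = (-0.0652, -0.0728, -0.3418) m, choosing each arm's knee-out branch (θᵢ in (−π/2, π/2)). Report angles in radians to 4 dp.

θ₁ = 0.6981, θ₂ = 0.5240, θ₃ = -0.2617

arm 1 (φ=0.0°): x'=-0.0652, y'=-0.0728
  A cos θ + B sin θ = C:  0.2552·cos θ + -0.3418·sin θ = -0.0242
  θ1 = atan2(B,A) + arccos(C/0.4266) = 0.6981
arm 2 (φ=120.0°): x'=-0.0304, y'=0.0929
  A cos θ + B sin θ = C:  0.2204·cos θ + -0.3418·sin θ = 0.0198
  √(A²+B²)=0.4067;  θ2 = -0.9980+1.5220 ≈ 0.5240
arm 3 (φ=240.0°): x'=0.0956, y'=-0.0201
  e−x'=0.0944;  (l²−L²−(e−x')²−y'²−z²)/2L = 0.1796
  γ=atan2(-0.3418,0.0944)=-1.3015;  ψ=arccos(0.5064)=1.0398;  θ3=γ+ψ≈-0.2617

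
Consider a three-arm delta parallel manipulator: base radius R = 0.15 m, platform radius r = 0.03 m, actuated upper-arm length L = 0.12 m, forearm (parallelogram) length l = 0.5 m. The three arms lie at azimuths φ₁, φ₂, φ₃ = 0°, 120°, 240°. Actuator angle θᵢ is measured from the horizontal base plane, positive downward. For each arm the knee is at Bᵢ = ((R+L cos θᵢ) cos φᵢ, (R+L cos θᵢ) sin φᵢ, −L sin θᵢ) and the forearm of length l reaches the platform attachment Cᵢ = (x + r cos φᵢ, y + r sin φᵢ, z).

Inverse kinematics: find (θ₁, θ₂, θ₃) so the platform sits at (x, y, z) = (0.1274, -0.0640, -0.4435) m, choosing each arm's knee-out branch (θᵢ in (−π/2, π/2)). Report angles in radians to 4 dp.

arm 1 (φ=0.0°): x'=0.1274, y'=-0.0640
  A cos θ + B sin θ = C:  -0.0074·cos θ + -0.4435·sin θ = 0.1448
  √(A²+B²)=0.4436;  θ1 = -1.5875+1.2382 ≈ -0.3493
rotate P by −φ2: (-0.1191, -0.0783, -0.4435)
  e−x'=0.2391;  (l²−L²−(e−x')²−y'²−z²)/2L = -0.1017
  √(A²+B²)=0.5039;  θ2 = -1.0763+1.7740 ≈ 0.6977
rotate P by −φ3: (-0.0083, 0.1423, -0.4435)
  A cos θ + B sin θ = C:  0.1283·cos θ + -0.4435·sin θ = 0.0091
  √(A²+B²)=0.4617;  θ3 = -1.2892+1.5510 ≈ 0.2617

θ₁ = -0.3493, θ₂ = 0.6977, θ₃ = 0.2617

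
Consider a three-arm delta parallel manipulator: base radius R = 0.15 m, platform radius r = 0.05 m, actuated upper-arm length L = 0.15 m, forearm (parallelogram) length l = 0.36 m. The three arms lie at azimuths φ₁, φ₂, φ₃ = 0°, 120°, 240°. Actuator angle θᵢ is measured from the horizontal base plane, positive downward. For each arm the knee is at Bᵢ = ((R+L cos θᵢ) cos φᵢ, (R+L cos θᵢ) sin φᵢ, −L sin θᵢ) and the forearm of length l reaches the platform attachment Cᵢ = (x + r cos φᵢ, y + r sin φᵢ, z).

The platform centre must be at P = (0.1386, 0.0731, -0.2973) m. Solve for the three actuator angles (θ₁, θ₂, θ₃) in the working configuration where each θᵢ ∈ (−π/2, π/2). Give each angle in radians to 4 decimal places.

rotate P by −φ1: (0.1386, 0.0731, -0.2973)
  A cos θ + B sin θ = C:  -0.0386·cos θ + -0.2973·sin θ = 0.0396
  √(A²+B²)=0.2998;  θ1 = -1.6999+1.4383 ≈ -0.2616
φ2=120.0° → target in arm frame (-0.0060, -0.1566)
  e−x'=0.1060;  (l²−L²−(e−x')²−y'²−z²)/2L = -0.0568
  √(A²+B²)=0.3156;  θ2 = -1.2283+1.7517 ≈ 0.5234
φ3=240.0° → target in arm frame (-0.1326, 0.0835)
  A cos θ + B sin θ = C:  0.2326·cos θ + -0.2973·sin θ = -0.1412
  γ=atan2(-0.2973,0.2326)=-0.9069;  ψ=arccos(-0.3741)=1.9542;  θ3=γ+ψ≈1.0473

θ₁ = -0.2616, θ₂ = 0.5234, θ₃ = 1.0473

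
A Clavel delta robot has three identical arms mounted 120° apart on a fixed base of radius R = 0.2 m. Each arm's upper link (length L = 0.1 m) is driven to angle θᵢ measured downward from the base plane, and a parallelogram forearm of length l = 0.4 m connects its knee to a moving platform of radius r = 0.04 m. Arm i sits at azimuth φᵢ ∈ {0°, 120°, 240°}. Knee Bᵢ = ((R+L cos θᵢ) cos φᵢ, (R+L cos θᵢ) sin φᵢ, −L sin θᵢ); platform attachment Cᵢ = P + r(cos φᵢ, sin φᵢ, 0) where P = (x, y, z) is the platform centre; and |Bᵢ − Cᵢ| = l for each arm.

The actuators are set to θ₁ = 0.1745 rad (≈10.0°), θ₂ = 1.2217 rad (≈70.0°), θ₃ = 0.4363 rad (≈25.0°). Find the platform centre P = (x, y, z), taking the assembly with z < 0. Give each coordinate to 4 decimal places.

(0.0704, -0.0772, -0.3618)

φ1=0.0°: virtual centre (0.2585, 0.0000, -0.0174), radius l
φ2=120.0°: virtual centre (-0.0971, 0.1682, -0.0940), radius l
φ3=240.0°: virtual centre (-0.1253, -0.2171, -0.0423), radius l
subtract pairs → two planes through P
[-0.7112 0.3364 -0.1532]·P = -0.0206;  [-0.7676 -0.4341 -0.0498]·P = -0.0025
Cramer: x(z) = 0.0172-0.1469z;  y(z) = -0.0247+0.1450z
sphere 1 gives Az²+Bz+C=0 with A=1.0426, B=0.0984, C=-0.1009;  B²−4AC=0.4304;  roots -0.3618, 0.2674;  negative root z = -0.3618
x = 0.0704, y = -0.0772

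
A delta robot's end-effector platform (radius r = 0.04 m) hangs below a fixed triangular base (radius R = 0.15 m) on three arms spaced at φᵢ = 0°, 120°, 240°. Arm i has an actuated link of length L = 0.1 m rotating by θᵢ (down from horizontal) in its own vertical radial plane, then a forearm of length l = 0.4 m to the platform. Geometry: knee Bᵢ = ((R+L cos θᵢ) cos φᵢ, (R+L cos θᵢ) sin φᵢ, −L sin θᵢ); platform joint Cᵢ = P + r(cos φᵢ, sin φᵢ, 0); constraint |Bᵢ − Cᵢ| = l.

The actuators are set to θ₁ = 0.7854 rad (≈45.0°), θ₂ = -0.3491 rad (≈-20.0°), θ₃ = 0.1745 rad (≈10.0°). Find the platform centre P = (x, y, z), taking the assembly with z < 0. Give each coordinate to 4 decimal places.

(-0.1064, 0.0491, -0.3449)

φ1=0.0°: virtual centre (0.1807, 0.0000, -0.0707), radius l
S2 = (0.2040·cos120.0°, 0.2040·sin120.0°, 0.0342) = (-0.1020, 0.1766, 0.0342)
φ3=240.0°: virtual centre (-0.1042, -0.1806, -0.0174), radius l
subtract pairs → two planes through P
linear system: -0.5654x+0.3533y = 0.0051−0.2098z; -0.5699x+-0.3611y = 0.0061−0.1067z
det = 0.4055;  x = -0.0099+0.2798z,  y = -0.0013+-0.1461z
sphere 1 gives Az²+Bz+C=0 with A=1.0997, B=0.0351, C=-0.1187;  B²−4AC=0.5232;  roots -0.3449, 0.3129;  negative root z = -0.3449
x = -0.1064, y = 0.0491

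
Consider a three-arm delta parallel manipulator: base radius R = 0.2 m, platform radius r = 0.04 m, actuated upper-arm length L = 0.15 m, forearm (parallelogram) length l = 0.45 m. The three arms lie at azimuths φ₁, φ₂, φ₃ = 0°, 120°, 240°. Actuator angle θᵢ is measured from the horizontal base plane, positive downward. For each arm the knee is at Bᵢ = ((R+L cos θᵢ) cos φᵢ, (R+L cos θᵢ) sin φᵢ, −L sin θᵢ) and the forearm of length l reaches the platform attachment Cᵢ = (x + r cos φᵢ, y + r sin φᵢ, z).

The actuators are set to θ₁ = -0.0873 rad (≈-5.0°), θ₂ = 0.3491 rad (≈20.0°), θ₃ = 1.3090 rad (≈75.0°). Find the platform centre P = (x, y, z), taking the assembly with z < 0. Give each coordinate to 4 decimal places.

arm 1 at φ=0.0°: (R−r)+L cos θ1 = 0.3094;  S1 = (0.3094, 0.0000, 0.0131)
arm 2 at φ=120.0°: (R−r)+L cos θ2 = 0.3010;  S2 = (-0.1505, 0.2606, -0.0513)
S3 = (0.1988·cos240.0°, 0.1988·sin240.0°, -0.1449) = (-0.0994, -0.1722, -0.1449)
subtract pairs → two planes through P
[-0.9198 0.5213 -0.1288]·P = -0.0027;  [-0.8177 -0.3444 -0.3159]·P = -0.0354
det = 0.7430;  x = 0.0261+-0.2813z,  y = 0.0408+-0.2494z
into |P−S₁|² = l²: 1.1414z² + 0.1129z + -0.1204 = 0;  Δ = 0.5623;  z = -0.3780 or 0.2790 → z<0 root = -0.3780
x = 0.1324, y = 0.1351

(0.1324, 0.1351, -0.3780)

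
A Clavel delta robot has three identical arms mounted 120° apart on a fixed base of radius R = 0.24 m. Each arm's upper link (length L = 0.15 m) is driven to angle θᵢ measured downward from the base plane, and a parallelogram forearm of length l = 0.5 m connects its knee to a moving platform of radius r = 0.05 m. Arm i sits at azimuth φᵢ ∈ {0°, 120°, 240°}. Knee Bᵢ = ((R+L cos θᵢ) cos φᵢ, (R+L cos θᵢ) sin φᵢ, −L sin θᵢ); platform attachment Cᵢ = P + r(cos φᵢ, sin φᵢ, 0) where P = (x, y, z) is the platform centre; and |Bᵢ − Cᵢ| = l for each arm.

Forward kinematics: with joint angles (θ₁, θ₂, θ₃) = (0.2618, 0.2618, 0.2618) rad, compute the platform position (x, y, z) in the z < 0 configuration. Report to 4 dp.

(0.0000, 0.0000, -0.4101)

φ1=0.0°: virtual centre (0.3349, 0.0000, -0.0388), radius l
φ2=120.0°: virtual centre (-0.1674, 0.2900, -0.0388), radius l
arm 3 at φ=240.0°: (R−r)+L cos θ3 = 0.3349;  centre 3 = (-0.1674, -0.2900, -0.0388)
|centre ₂|²−|centre ₁|² = 0.0000;  |centre ₃|²−|centre ₁|² = 0.0000
plane₁₂: -1.0047x+0.5800y+0.0000z = 0.0000
det = 1.1655;  x = 0.0000+0.0000z,  y = 0.0000+0.0000z
quadratic in z: (1.0000)z²+(0.0776)z+(-0.1363)=0, √Δ=0.7426 → z ∈ {-0.4101, 0.3325}; z = -0.4101 (taking z<0)
x = 0.0000, y = 0.0000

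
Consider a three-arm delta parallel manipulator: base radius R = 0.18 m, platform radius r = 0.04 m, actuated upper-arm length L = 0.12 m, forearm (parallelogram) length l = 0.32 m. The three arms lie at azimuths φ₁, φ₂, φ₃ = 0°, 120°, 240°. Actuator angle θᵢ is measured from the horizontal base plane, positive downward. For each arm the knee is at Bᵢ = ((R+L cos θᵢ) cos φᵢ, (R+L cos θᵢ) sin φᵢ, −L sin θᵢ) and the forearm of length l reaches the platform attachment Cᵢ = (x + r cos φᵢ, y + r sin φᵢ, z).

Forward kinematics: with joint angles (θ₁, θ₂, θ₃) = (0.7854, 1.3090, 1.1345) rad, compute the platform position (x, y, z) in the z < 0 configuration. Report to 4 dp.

(0.0508, -0.0184, -0.3527)

φ1=0.0°: virtual centre (0.2249, 0.0000, -0.0849), radius l
centre 2 = (0.1711·cos120.0°, 0.1711·sin120.0°, -0.1159) = (-0.0855, 0.1481, -0.1159)
arm 3 at φ=240.0°: ρ3 = 0.1907;  centre 3 = (-0.0954, -0.1652, -0.1088)
eliminate P² terms by subtracting sphere 1 from 2 and 3
linear system: -0.6208x+0.2963y = -0.0151−-0.0621z; -0.6404x+-0.3303y = -0.0096−-0.0478z
det = 0.3948;  x = 0.0198+-0.0879z,  y = -0.0094+0.0256z
quadratic in z: (1.0084)z²+(0.2053)z+(-0.0531)=0, √Δ=0.5061 → z ∈ {-0.3527, 0.1492}; z = -0.3527 (taking z<0)
x = 0.0508, y = -0.0184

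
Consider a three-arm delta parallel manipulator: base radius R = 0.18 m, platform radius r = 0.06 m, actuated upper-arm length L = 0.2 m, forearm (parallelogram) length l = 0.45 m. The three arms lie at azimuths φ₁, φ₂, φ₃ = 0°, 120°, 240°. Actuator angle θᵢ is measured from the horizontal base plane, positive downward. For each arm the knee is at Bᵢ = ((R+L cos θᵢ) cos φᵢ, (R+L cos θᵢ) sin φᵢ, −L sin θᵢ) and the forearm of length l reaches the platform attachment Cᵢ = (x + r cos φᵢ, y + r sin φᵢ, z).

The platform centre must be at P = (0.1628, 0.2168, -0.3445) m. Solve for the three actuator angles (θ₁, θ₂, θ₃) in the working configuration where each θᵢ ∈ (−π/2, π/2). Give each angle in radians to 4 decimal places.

θ₁ = -0.0875, θ₂ = 0.1746, θ₃ = 1.3963

φ1=0.0° → target in arm frame (0.1628, 0.2168)
  e−x'=-0.0428;  (l²−L²−(e−x')²−y'²−z²)/2L = -0.0125
  θ1 = atan2(B,A) + arccos(C/0.3471) = -0.0875
arm 2 (φ=120.0°): x'=0.1064, y'=-0.2494
  A=0.0136, B=-0.3445, C=(l²−L²−A²−y'²−z²)/(2L)=-0.0464
  γ=atan2(-0.3445,0.0136)=-1.5312;  ψ=arccos(-0.1346)=1.7058;  θ2=γ+ψ≈0.1746
rotate P by −φ3: (-0.2692, 0.0326, -0.3445)
  A cos θ + B sin θ = C:  0.3892·cos θ + -0.3445·sin θ = -0.2717
  θ3 = atan2(B,A) + arccos(C/0.5197) = 1.3963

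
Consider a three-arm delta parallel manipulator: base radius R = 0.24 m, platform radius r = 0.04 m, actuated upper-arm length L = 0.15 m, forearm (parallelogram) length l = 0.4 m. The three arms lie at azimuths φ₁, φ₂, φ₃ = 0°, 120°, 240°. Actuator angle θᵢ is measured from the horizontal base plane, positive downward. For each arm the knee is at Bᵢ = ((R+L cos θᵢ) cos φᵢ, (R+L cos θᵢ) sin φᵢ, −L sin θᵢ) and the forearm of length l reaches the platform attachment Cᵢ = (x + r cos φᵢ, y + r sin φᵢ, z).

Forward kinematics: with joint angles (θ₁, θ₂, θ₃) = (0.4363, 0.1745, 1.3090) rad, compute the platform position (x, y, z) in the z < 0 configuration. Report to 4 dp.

φ1=0.0°: virtual centre (0.3359, 0.0000, -0.0634), radius l
O2 = (0.3477·cos120.0°, 0.3477·sin120.0°, -0.0260) = (-0.1739, 0.3011, -0.0260)
arm 3 at φ=240.0°: (R−r)+L cos θ3 = 0.2388;  O3 = (-0.1194, -0.2068, -0.1449)
eliminate P² terms by subtracting sphere 1 from 2 and 3
plane₁₂: -1.0196x+0.6023y+0.0747z = 0.0047
Cramer: x(z) = 0.0221-0.0693z;  y(z) = 0.0452-0.2414z
quadratic in z: (1.0631)z²+(0.1485)z+(-0.0554)=0, √Δ=0.5077 → z ∈ {-0.3086, 0.1690}; z = -0.3086 (taking z<0)
x = 0.0435, y = 0.1197

(0.0435, 0.1197, -0.3086)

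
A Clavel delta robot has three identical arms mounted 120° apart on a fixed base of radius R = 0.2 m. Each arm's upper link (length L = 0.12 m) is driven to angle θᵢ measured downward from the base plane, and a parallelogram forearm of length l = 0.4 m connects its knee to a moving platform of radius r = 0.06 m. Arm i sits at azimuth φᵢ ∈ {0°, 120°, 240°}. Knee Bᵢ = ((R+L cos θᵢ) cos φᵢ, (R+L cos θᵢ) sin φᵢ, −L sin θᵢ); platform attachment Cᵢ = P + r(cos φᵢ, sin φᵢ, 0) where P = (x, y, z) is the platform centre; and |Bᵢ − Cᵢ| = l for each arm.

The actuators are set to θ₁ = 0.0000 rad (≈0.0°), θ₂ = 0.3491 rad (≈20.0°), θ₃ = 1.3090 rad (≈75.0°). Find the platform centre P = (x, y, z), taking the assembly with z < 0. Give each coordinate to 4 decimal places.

centre 1 = (0.2600·cos0.0°, 0.2600·sin0.0°, 0.0000) = (0.2600, 0.0000, 0.0000)
φ2=120.0°: virtual centre (-0.1264, 0.2189, -0.0410), radius l
arm 3 at φ=240.0°: ρ3 = 0.1711;  centre 3 = (-0.0855, -0.1481, -0.1159)
|centre ₂|²−|centre ₁|² = -0.0020;  |centre ₃|²−|centre ₁|² = -0.0249
linear system: -0.7728x+0.4378y = -0.0020−-0.0821z; -0.6911x+-0.2963y = -0.0249−-0.2318z
det = 0.5315;  x = 0.0216+-0.2367z,  y = 0.0336+-0.2303z
sphere 1 gives Az²+Bz+C=0 with A=1.1091, B=0.0974, C=-0.1021;  B²−4AC=0.4622;  roots -0.3504, 0.2626;  negative root z = -0.3504
x = 0.1046, y = 0.1143

(0.1046, 0.1143, -0.3504)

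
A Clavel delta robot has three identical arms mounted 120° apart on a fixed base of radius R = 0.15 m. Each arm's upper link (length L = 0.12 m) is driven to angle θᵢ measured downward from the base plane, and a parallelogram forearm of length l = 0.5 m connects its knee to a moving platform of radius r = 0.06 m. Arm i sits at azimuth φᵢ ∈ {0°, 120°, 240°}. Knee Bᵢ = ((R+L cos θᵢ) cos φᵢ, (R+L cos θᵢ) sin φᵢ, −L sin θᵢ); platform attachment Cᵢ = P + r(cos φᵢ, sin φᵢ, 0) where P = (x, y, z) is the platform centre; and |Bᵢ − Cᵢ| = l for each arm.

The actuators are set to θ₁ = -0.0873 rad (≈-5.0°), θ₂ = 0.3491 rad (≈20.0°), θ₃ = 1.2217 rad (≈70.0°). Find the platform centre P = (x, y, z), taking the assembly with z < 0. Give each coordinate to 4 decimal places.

(0.1676, 0.1578, -0.4621)

φ1=0.0°: virtual centre (0.2095, 0.0000, 0.0105), radius l
φ2=120.0°: virtual centre (-0.1014, 0.1756, -0.0410), radius l
φ3=240.0°: virtual centre (-0.0655, -0.1135, -0.1128), radius l
eliminate P² terms by subtracting sphere 1 from 2 and 3
plane₁₂: -0.6218x+0.3512y+-0.1030z = -0.0012
det = 0.3343;  x = 0.0157+-0.3288z,  y = 0.0243+-0.2889z
quadratic in z: (1.1916)z²+(0.0925)z+(-0.2117)=0, √Δ=1.0088 → z ∈ {-0.4621, 0.3845}; z = -0.4621 (taking z<0)
x = 0.1676, y = 0.1578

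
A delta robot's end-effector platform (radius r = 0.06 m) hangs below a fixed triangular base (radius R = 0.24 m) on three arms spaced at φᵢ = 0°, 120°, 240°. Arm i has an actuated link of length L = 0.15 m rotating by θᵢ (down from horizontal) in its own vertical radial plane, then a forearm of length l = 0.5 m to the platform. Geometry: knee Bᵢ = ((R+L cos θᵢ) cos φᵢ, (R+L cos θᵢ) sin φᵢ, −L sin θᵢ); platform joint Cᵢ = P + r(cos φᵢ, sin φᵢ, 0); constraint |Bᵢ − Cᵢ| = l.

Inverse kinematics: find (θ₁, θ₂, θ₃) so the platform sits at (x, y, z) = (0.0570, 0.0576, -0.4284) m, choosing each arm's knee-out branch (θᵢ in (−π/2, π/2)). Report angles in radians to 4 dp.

rotate P by −φ1: (0.0570, 0.0576, -0.4284)
  A cos θ + B sin θ = C:  0.1230·cos θ + -0.4284·sin θ = 0.0851
  γ=atan2(-0.4284,0.1230)=-1.2912;  ψ=arccos(0.1909)=1.3787;  θ1=γ+ψ≈0.0875
φ2=120.0° → target in arm frame (0.0214, -0.0782)
  A cos θ + B sin θ = C:  0.1586·cos θ + -0.4284·sin θ = 0.0423
  θ2 = atan2(B,A) + arccos(C/0.4568) = 0.2618
φ3=240.0° → target in arm frame (-0.0784, 0.0206)
  e−x'=0.2584;  (l²−L²−(e−x')²−y'²−z²)/2L = -0.0774
  γ=atan2(-0.4284,0.2584)=-1.0281;  ψ=arccos(-0.1547)=1.7261;  θ3=γ+ψ≈0.6980

θ₁ = 0.0875, θ₂ = 0.2618, θ₃ = 0.6980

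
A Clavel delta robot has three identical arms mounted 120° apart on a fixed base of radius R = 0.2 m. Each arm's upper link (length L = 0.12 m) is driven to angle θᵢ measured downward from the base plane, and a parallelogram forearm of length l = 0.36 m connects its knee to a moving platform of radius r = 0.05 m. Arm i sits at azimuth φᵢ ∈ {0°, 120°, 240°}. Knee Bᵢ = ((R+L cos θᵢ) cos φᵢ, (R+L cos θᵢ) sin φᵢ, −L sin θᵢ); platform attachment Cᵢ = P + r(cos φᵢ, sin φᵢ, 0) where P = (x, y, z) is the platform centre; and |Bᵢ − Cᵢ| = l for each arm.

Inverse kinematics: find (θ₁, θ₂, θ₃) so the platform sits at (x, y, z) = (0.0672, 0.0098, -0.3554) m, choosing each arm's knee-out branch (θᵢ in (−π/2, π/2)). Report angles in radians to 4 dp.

arm 1 (φ=0.0°): x'=0.0672, y'=0.0098
  A=0.0828, B=-0.3554, C=(l²−L²−A²−y'²−z²)/(2L)=-0.0753
  θ1 = atan2(B,A) + arccos(C/0.3649) = 0.4366
φ2=120.0° → target in arm frame (-0.0251, -0.0631)
  A cos θ + B sin θ = C:  0.1751·cos θ + -0.3554·sin θ = -0.1906
  √(A²+B²)=0.3962;  θ2 = -1.1130+2.0728 ≈ 0.9598
arm 3 (φ=240.0°): x'=-0.0421, y'=0.0533
  A cos θ + B sin θ = C:  0.1921·cos θ + -0.3554·sin θ = -0.2119
  θ3 = atan2(B,A) + arccos(C/0.4040) = 1.0475

θ₁ = 0.4366, θ₂ = 0.9598, θ₃ = 1.0475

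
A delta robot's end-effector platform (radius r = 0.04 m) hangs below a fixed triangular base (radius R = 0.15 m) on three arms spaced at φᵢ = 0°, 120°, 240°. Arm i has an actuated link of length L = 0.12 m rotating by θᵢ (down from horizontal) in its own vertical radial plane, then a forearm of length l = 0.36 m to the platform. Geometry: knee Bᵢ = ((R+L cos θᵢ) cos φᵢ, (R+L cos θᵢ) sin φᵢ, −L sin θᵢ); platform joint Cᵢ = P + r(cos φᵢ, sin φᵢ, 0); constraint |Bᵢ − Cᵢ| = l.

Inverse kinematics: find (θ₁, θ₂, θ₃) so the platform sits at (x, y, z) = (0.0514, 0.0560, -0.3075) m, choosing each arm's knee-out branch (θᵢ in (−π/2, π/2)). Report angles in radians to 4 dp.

θ₁ = -0.0001, θ₂ = 0.1747, θ₃ = 0.6980

arm 1 (φ=0.0°): x'=0.0514, y'=0.0560
  A=0.0586, B=-0.3075, C=(l²−L²−A²−y'²−z²)/(2L)=0.0586
  θ1 = atan2(B,A) + arccos(C/0.3130) = -0.0001
rotate P by −φ2: (0.0228, -0.0725, -0.3075)
  e−x'=0.0872;  (l²−L²−(e−x')²−y'²−z²)/2L = 0.0324
  γ=atan2(-0.3075,0.0872)=-1.2945;  ψ=arccos(0.1014)=1.4692;  θ2=γ+ψ≈0.1747
rotate P by −φ3: (-0.0742, 0.0165, -0.3075)
  e−x'=0.1842;  (l²−L²−(e−x')²−y'²−z²)/2L = -0.0565
  γ=atan2(-0.3075,0.1842)=-1.0311;  ψ=arccos(-0.1576)=1.7291;  θ3=γ+ψ≈0.6980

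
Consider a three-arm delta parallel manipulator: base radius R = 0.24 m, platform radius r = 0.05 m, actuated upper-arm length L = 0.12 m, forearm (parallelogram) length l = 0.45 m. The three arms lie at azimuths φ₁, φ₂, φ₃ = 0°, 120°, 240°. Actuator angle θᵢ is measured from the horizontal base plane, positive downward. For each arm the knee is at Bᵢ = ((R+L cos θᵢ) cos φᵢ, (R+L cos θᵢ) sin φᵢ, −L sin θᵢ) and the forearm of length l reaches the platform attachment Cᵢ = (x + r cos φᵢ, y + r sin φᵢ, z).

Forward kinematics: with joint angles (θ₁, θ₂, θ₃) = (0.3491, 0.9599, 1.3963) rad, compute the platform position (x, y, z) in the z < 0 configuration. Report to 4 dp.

centre 1 = (0.3028·cos0.0°, 0.3028·sin0.0°, -0.0410) = (0.3028, 0.0000, -0.0410)
arm 2 at φ=120.0°: e+L cos θ2 = 0.2588;  centre 2 = (-0.1294, 0.2242, -0.0983)
arm 3 at φ=240.0°: e+L cos θ3 = 0.2108;  centre 3 = (-0.1054, -0.1826, -0.1182)
eliminate P² terms by subtracting sphere 1 from 2 and 3
[-0.8644 0.4483 -0.1145]·P = -0.0167;  [-0.8164 -0.3652 -0.1543]·P = -0.0349
Cramer: x(z) = 0.0319-0.1628z;  y(z) = 0.0243-0.0585z
sphere 1 gives Az²+Bz+C=0 with A=1.0299, B=0.1674, C=-0.1269;  B²−4AC=0.5507;  roots -0.4415, 0.2790;  negative root z = -0.4415
x = 0.1038, y = 0.0501

(0.1038, 0.0501, -0.4415)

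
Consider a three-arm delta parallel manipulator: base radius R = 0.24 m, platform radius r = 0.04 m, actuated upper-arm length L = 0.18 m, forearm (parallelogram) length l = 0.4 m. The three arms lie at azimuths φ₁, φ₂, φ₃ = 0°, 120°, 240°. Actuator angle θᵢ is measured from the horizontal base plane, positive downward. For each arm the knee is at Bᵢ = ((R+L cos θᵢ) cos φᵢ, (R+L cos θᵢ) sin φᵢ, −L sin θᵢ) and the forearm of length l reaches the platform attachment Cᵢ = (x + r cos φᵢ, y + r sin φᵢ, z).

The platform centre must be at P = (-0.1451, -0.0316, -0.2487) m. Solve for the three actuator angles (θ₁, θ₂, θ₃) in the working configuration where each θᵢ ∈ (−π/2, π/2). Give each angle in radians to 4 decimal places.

θ₁ = 1.3091, θ₂ = 0.3489, θ₃ = -0.0869

arm 1 (φ=0.0°): x'=-0.1451, y'=-0.0316
  e−x'=0.3451;  (l²−L²−(e−x')²−y'²−z²)/2L = -0.1510
  γ=atan2(-0.2487,0.3451)=-0.6245;  ψ=arccos(-0.3549)=1.9336;  θ1=γ+ψ≈1.3091
rotate P by −φ2: (0.0452, 0.1415, -0.2487)
  e−x'=0.1548;  (l²−L²−(e−x')²−y'²−z²)/2L = 0.0605
  γ=atan2(-0.2487,0.1548)=-1.0140;  ψ=arccos(0.2064)=1.3629;  θ2=γ+ψ≈0.3489
rotate P by −φ3: (0.0999, -0.1099, -0.2487)
  A=0.1001, B=-0.2487, C=(l²−L²−A²−y'²−z²)/(2L)=0.1213
  θ3 = atan2(B,A) + arccos(C/0.2681) = -0.0869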